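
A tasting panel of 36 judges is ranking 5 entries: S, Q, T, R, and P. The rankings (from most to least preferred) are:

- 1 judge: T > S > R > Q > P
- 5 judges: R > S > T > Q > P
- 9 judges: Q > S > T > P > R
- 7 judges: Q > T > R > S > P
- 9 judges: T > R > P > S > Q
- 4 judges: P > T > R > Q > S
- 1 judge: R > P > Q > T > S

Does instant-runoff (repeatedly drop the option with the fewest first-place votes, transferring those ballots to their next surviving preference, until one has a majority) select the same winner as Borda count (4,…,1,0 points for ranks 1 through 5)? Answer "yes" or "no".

Instant-runoff — R1 S 0, Q 16, T 10, R 6, P 4 (S out); R2 Q 16, T 10, R 6, P 4 (P out); R3 Q 16, T 14, R 6 (R out); R4 Q 17, T 19 (T winner). Winner: T.
Borda — scores: S 61, Q 76, T 102, R 75, P 46. Winner: T.
The two methods agree.

yes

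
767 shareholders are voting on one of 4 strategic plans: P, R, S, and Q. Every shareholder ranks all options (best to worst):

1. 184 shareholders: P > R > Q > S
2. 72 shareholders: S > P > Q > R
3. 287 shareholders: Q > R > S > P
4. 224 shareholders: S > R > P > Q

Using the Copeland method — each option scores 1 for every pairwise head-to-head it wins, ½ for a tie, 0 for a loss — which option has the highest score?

R

P: beats Q; loses to R and S → score 1.
R: beats P, S, and Q → score 3.
S: beats P; loses to R and Q → score 1.
Q: beats S; loses to P and R → score 1.
R has the best pairwise record.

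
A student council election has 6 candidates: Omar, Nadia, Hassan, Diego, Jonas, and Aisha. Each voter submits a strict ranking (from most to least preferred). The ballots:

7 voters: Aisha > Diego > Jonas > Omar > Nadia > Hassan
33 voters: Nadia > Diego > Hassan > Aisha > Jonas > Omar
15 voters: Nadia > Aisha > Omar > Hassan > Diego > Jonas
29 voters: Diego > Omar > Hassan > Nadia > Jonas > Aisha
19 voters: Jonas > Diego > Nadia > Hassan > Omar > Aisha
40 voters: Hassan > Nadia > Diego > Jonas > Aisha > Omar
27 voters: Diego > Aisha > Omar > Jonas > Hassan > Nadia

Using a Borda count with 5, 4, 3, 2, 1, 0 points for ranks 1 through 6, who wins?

Diego

Omar: 7·2 + 33·0 + 15·3 + 29·4 + 19·1 + 40·0 + 27·3 = 275
Nadia: 7·1 + 33·5 + 15·5 + 29·2 + 19·3 + 40·4 + 27·0 = 522
Hassan: 7·0 + 33·3 + 15·2 + 29·3 + 19·2 + 40·5 + 27·1 = 481
Diego: 7·4 + 33·4 + 15·1 + 29·5 + 19·4 + 40·3 + 27·5 = 651
Jonas: 7·3 + 33·1 + 15·0 + 29·1 + 19·5 + 40·2 + 27·2 = 312
Aisha: 7·5 + 33·2 + 15·4 + 29·0 + 19·0 + 40·1 + 27·4 = 309
Diego has the highest Borda score (651).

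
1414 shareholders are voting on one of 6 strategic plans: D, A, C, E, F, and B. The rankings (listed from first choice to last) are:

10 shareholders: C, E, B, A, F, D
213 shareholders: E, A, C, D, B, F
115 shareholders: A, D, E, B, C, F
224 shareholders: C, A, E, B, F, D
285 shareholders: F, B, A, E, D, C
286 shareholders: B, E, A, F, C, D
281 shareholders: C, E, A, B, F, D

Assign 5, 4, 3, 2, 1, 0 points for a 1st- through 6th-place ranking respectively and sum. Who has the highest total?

E

D: 10·0 + 213·2 + 115·4 + 224·0 + 285·1 + 286·0 + 281·0 = 1171
A: 10·2 + 213·4 + 115·5 + 224·4 + 285·3 + 286·3 + 281·3 = 4899
C: 10·5 + 213·3 + 115·1 + 224·5 + 285·0 + 286·1 + 281·5 = 3615
E: 10·4 + 213·5 + 115·3 + 224·3 + 285·2 + 286·4 + 281·4 = 4960
F: 10·1 + 213·0 + 115·0 + 224·1 + 285·5 + 286·2 + 281·1 = 2512
B: 10·3 + 213·1 + 115·2 + 224·2 + 285·4 + 286·5 + 281·2 = 4053
E has the highest Borda score (4960).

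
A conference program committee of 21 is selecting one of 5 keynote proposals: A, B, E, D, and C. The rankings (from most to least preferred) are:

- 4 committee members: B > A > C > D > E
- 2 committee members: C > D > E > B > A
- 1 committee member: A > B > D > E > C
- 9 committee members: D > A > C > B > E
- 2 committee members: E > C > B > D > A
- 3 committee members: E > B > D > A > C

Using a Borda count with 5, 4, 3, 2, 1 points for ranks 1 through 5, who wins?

A: 4·4 + 2·1 + 1·5 + 9·4 + 2·1 + 3·2 = 67
B: 4·5 + 2·2 + 1·4 + 9·2 + 2·3 + 3·4 = 64
E: 4·1 + 2·3 + 1·2 + 9·1 + 2·5 + 3·5 = 46
D: 4·2 + 2·4 + 1·3 + 9·5 + 2·2 + 3·3 = 77
C: 4·3 + 2·5 + 1·1 + 9·3 + 2·4 + 3·1 = 61
D has the highest Borda score (77).

D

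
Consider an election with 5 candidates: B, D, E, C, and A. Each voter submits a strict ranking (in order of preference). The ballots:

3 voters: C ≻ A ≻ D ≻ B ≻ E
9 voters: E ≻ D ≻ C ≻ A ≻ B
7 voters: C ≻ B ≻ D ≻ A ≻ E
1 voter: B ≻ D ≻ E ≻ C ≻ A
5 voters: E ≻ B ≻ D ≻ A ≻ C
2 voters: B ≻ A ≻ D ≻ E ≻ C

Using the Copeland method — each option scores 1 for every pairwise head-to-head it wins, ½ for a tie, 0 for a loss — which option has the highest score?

E

B: beats D and A; loses to E and C → score 2.
D: beats C and A; loses to B and E → score 2.
E: beats B, D, C, and A → score 4.
C: beats B and A; loses to D and E → score 2.
A: loses to B, D, E, and C → score 0.
E has the best pairwise record.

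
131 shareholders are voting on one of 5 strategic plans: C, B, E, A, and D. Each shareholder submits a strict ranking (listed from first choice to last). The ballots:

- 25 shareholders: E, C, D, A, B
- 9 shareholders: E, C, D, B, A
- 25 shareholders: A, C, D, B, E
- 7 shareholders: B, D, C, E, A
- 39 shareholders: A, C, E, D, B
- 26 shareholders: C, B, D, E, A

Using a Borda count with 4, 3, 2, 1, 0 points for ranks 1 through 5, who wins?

C: 25·3 + 9·3 + 25·3 + 7·2 + 39·3 + 26·4 = 412
B: 25·0 + 9·1 + 25·1 + 7·4 + 39·0 + 26·3 = 140
E: 25·4 + 9·4 + 25·0 + 7·1 + 39·2 + 26·1 = 247
A: 25·1 + 9·0 + 25·4 + 7·0 + 39·4 + 26·0 = 281
D: 25·2 + 9·2 + 25·2 + 7·3 + 39·1 + 26·2 = 230
C has the highest Borda score (412).

C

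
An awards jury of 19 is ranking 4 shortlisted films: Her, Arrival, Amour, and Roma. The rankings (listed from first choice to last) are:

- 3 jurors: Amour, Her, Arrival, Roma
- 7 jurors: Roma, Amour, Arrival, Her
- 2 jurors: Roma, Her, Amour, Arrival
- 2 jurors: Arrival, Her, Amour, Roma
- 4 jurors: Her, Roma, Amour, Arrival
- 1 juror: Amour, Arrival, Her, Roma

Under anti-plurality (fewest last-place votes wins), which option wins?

Amour

Last-place votes: Her 7, Arrival 6, Amour 0, Roma 6.
Amour is ranked last by the fewest voters, so Amour wins.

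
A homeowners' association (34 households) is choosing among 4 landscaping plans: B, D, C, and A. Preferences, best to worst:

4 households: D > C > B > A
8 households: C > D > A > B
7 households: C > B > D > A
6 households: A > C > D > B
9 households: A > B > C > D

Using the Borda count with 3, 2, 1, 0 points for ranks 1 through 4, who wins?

C

B: 4·1 + 8·0 + 7·2 + 6·0 + 9·2 = 36
D: 4·3 + 8·2 + 7·1 + 6·1 + 9·0 = 41
C: 4·2 + 8·3 + 7·3 + 6·2 + 9·1 = 74
A: 4·0 + 8·1 + 7·0 + 6·3 + 9·3 = 53
C has the highest Borda score (74).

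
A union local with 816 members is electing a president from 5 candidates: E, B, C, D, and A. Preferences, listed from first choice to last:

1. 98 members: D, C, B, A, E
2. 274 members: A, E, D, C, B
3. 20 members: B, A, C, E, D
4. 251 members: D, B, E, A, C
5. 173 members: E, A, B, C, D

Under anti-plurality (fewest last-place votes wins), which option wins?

Last-place votes: E 98, B 274, C 251, D 193, A 0.
A is ranked last by the fewest voters, so A wins.

A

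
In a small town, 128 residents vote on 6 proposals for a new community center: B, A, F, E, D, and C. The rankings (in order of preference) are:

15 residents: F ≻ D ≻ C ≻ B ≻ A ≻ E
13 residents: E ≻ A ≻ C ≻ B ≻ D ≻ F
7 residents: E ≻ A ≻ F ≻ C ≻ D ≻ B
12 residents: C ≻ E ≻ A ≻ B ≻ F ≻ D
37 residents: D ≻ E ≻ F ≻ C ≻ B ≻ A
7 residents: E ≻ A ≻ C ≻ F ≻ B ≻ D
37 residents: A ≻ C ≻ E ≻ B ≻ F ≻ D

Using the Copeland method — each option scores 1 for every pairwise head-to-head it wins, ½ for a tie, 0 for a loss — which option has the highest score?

E

B: beats D; loses to A, F, E, and C → score 1.
A: beats B, F, and D; ties C; loses to E → score 3.5.
F: beats B and D; loses to A, E, and C → score 2.
E: beats B, A, F, and D; ties C → score 4.5.
D: loses to B, A, F, E, and C → score 0.
C: beats B, F, and D; ties A and E → score 4.
E has the best pairwise record.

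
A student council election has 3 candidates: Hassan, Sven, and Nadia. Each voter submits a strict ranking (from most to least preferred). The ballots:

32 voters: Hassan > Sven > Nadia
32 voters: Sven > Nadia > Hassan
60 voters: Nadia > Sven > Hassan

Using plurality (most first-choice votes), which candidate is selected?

Nadia

First-place votes: Hassan 32, Sven 32, Nadia 60.
Nadia has the most first-place votes.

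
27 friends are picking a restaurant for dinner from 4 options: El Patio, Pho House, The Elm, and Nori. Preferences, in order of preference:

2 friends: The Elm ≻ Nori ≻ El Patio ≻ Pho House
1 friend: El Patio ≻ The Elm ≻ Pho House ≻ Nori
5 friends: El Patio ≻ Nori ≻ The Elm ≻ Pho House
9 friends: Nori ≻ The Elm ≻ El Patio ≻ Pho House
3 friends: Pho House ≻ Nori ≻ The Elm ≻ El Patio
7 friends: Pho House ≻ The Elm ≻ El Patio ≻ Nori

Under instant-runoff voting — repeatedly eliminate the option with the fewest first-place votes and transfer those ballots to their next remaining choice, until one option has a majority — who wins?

Round 1: El Patio 6, Pho House 10, The Elm 2, Nori 9. Eliminate The Elm.
Round 2: El Patio 6, Pho House 10, Nori 11. Eliminate El Patio.
Round 3: Pho House 11, Nori 16. Nori has a majority.

Nori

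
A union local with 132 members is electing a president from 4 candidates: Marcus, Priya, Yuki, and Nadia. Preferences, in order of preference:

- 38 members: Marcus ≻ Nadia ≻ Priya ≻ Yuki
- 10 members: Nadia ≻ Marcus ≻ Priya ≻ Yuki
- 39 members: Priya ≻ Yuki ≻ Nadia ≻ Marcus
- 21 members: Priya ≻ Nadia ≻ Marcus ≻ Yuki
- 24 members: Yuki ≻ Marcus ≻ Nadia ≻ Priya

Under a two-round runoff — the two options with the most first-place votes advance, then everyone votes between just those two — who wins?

Round 1 first-place votes: Marcus 38, Priya 60, Yuki 24, Nadia 10.
Priya and Marcus advance.
Runoff: Priya is preferred to Marcus by 60 voters; Marcus by 72.
Marcus wins the runoff.

Marcus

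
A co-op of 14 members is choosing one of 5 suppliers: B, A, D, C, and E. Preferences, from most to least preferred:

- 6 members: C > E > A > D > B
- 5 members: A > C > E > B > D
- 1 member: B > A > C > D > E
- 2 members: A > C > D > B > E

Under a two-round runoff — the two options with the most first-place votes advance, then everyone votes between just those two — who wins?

Round 1 first-place votes: B 1, A 7, D 0, C 6, E 0.
A and C advance.
Runoff: A is preferred to C by 8 voters; C by 6.
A wins the runoff.

A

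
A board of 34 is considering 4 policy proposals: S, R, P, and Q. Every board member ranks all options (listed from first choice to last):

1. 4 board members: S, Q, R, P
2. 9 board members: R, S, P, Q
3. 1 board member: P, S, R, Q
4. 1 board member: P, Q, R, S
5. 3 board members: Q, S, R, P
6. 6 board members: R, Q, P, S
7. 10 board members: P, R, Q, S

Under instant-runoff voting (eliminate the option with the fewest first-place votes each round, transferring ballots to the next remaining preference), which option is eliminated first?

Q

Round 1: S 4, R 15, P 12, Q 3. Eliminate Q.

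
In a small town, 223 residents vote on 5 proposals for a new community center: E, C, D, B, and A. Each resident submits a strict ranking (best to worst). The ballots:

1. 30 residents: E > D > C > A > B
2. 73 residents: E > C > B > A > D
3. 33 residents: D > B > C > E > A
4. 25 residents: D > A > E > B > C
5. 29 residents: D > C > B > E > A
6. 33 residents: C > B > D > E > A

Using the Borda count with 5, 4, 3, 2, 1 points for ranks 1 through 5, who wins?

E: 30·5 + 73·5 + 33·2 + 25·3 + 29·2 + 33·2 = 780
C: 30·3 + 73·4 + 33·3 + 25·1 + 29·4 + 33·5 = 787
D: 30·4 + 73·1 + 33·5 + 25·5 + 29·5 + 33·3 = 727
B: 30·1 + 73·3 + 33·4 + 25·2 + 29·3 + 33·4 = 650
A: 30·2 + 73·2 + 33·1 + 25·4 + 29·1 + 33·1 = 401
C has the highest Borda score (787).

C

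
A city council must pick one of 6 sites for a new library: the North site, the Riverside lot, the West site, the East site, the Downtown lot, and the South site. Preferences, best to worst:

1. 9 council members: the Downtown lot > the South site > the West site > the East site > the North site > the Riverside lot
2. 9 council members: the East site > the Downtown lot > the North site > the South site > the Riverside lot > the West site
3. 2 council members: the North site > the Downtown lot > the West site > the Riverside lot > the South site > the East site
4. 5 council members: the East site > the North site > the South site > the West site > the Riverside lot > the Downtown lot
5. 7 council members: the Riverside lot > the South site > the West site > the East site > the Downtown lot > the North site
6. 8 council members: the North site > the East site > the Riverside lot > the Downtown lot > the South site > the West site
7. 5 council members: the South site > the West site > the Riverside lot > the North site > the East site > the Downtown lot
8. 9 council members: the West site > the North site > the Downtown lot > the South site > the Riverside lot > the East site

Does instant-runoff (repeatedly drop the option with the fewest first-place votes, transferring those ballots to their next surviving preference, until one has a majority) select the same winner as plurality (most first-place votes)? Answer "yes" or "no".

no

Instant-runoff — R1 the North site 10, the Riverside lot 7, the West site 9, the East site 14, the Downtown lot 9, the South site 5 (the South site out); R2 the North site 10, the Riverside lot 7, the West site 14, the East site 14, the Downtown lot 9 (the Riverside lot out); R3 the North site 10, the West site 21, the East site 14, the Downtown lot 9 (the Downtown lot out); R4 the North site 10, the West site 30, the East site 14 (the West site winner). Winner: the West site.
Plurality — first-place votes: the North site 10, the Riverside lot 7, the West site 9, the East site 14, the Downtown lot 9, the South site 5. Winner: the East site.
The two methods disagree.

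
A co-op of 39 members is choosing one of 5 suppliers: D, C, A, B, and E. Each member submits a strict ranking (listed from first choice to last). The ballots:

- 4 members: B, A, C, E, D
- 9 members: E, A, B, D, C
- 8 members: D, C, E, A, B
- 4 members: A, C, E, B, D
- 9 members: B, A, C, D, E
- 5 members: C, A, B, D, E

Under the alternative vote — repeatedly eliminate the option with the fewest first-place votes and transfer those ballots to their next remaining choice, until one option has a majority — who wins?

Round 1: D 8, C 5, A 4, B 13, E 9. Eliminate A.
Round 2: D 8, C 9, B 13, E 9. Eliminate D.
Round 3: C 17, B 13, E 9. Eliminate E.
Round 4: C 17, B 22. B has a majority.

B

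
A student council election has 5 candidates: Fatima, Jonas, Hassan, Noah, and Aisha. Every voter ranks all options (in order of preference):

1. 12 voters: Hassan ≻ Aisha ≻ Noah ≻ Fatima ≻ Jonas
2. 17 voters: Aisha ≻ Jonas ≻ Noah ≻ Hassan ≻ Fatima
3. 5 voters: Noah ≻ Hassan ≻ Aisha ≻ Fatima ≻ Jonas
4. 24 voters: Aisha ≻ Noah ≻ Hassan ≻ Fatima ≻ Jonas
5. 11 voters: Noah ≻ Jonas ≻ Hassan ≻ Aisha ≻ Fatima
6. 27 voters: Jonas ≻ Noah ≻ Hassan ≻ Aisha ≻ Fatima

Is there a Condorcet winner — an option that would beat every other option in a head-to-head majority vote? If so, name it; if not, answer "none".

none

Checking pairwise contests:
Jonas beats Fatima 55–41.
Noah beats Jonas 52–44.
Jonas beats Hassan 55–41.
Aisha beats Noah 53–43.
Hassan beats Aisha 55–41.
Every option loses at least one head-to-head, so there is no Condorcet winner.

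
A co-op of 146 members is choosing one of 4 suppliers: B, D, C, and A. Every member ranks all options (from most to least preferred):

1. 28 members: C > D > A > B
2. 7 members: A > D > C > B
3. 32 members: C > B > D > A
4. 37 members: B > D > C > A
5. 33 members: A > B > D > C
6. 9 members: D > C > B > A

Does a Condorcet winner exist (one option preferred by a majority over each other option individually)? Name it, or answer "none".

none

Checking pairwise contests:
C beats B 76–70.
B beats D 102–44.
D beats C 86–60.
B beats A 78–68.
Every option loses at least one head-to-head, so there is no Condorcet winner.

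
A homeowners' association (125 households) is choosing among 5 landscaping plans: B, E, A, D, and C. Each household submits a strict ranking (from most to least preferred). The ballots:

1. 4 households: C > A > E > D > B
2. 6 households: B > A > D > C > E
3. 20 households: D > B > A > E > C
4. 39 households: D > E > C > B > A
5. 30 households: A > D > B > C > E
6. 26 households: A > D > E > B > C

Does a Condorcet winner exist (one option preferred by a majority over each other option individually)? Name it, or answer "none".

none

Checking pairwise contests:
E beats B 69–56.
A beats E 86–39.
B beats A 65–60.
A beats D 66–59.
B beats C 82–43.
Every option loses at least one head-to-head, so there is no Condorcet winner.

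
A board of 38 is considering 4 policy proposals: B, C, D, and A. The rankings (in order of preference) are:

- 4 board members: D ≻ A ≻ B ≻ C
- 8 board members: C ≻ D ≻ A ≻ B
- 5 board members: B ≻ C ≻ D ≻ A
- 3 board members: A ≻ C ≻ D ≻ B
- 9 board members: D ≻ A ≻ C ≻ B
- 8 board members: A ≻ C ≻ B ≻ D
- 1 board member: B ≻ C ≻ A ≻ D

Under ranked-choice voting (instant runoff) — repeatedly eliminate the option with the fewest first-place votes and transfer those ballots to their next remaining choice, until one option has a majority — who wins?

Round 1: B 6, C 8, D 13, A 11. Eliminate B.
Round 2: C 14, D 13, A 11. Eliminate A.
Round 3: C 25, D 13. C has a majority.

C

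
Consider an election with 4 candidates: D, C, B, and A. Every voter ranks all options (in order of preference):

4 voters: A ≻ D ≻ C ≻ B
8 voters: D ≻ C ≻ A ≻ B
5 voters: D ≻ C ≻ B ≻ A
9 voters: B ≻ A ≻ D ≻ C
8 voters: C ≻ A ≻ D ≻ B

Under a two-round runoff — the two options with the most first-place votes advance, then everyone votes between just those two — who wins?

D

Round 1 first-place votes: D 13, C 8, B 9, A 4.
D and B advance.
Runoff: D is preferred to B by 25 voters; B by 9.
D wins the runoff.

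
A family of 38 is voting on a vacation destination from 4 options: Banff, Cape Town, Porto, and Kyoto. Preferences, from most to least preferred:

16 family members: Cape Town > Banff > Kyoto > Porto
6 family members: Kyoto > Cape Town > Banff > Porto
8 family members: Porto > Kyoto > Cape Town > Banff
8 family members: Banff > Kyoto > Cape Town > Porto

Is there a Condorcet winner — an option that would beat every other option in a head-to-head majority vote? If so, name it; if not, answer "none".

none

Checking pairwise contests:
Cape Town beats Banff 30–8.
Kyoto beats Cape Town 22–16.
Banff beats Porto 30–8.
Banff beats Kyoto 24–14.
Every option loses at least one head-to-head, so there is no Condorcet winner.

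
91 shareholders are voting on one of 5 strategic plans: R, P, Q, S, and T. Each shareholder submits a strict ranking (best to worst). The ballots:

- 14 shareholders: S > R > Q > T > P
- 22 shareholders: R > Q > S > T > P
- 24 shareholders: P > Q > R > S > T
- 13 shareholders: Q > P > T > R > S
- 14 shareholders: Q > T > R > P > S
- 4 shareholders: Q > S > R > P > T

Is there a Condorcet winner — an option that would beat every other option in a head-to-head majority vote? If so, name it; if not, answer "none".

Q

Q vs R: 55–36 for Q.
Q vs P: 67–24 for Q.
Q vs S: 77–14 for Q.
Q vs T: 91–0 for Q.
Q beats every other option head-to-head.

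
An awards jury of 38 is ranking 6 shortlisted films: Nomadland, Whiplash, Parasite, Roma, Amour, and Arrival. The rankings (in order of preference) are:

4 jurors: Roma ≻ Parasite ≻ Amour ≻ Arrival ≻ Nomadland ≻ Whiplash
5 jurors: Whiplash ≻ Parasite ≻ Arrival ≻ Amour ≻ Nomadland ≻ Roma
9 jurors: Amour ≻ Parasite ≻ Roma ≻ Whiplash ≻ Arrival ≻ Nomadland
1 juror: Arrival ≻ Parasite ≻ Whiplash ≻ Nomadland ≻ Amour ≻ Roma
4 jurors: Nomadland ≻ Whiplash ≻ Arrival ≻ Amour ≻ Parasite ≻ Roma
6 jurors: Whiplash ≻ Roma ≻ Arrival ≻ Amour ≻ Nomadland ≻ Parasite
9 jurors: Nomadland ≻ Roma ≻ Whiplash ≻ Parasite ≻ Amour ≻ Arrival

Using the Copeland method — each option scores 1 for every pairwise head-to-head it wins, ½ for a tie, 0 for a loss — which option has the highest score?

Whiplash

Nomadland: ties Parasite and Roma; loses to Whiplash, Amour, and Arrival → score 1.
Whiplash: beats Nomadland, Parasite, Amour, and Arrival; loses to Roma → score 4.
Parasite: beats Arrival; ties Nomadland, Roma, and Amour; loses to Whiplash → score 2.5.
Roma: beats Whiplash and Arrival; ties Nomadland, Parasite, and Amour → score 3.5.
Amour: beats Nomadland and Arrival; ties Parasite and Roma; loses to Whiplash → score 3.
Arrival: beats Nomadland; loses to Whiplash, Parasite, Roma, and Amour → score 1.
Whiplash has the best pairwise record.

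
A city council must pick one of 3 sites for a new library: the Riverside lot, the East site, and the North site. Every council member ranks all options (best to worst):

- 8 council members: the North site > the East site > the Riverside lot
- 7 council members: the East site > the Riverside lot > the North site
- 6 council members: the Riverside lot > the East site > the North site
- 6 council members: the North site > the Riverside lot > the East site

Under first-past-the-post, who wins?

the North site

First-place votes: the Riverside lot 6, the East site 7, the North site 14.
the North site has the most first-place votes.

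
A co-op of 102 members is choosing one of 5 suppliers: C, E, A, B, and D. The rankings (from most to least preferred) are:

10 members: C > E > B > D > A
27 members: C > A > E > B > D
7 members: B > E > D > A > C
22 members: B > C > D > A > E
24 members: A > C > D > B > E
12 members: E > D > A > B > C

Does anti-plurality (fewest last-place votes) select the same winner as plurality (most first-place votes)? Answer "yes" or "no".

Anti-plurality — last-place votes: C 19, E 46, A 10, B 0, D 27. Winner: B.
Plurality — first-place votes: C 37, E 12, A 24, B 29, D 0. Winner: C.
The two methods disagree.

no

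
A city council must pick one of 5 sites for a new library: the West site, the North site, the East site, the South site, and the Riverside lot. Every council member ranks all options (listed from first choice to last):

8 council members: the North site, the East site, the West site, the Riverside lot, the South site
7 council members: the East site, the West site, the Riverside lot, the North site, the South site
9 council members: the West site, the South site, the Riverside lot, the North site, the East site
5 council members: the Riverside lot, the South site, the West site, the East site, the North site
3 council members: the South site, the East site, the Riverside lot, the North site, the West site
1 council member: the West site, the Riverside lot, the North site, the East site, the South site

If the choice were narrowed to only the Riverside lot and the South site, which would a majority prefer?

the Riverside lot

Voters preferring the Riverside lot to the South site: 21; preferring the South site to the Riverside lot: 12.
the Riverside lot wins the head-to-head.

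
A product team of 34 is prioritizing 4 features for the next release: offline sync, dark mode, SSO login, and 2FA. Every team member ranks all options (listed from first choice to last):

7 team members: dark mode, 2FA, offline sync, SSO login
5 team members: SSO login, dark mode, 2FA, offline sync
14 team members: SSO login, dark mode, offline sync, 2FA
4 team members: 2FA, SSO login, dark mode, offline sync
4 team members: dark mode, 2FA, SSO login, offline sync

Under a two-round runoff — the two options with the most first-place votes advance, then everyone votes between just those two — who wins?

Round 1 first-place votes: offline sync 0, dark mode 11, SSO login 19, 2FA 4.
SSO login and dark mode advance.
Runoff: SSO login is preferred to dark mode by 23 voters; dark mode by 11.
SSO login wins the runoff.

SSO login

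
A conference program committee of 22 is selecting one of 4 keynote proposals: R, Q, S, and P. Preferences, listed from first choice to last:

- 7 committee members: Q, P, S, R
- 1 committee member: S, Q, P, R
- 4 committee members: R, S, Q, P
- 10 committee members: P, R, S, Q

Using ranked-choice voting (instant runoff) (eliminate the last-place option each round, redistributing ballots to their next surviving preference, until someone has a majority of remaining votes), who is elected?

Round 1: R 4, Q 7, S 1, P 10. Eliminate S.
Round 2: R 4, Q 8, P 10. Eliminate R.
Round 3: Q 12, P 10. Q has a majority.

Q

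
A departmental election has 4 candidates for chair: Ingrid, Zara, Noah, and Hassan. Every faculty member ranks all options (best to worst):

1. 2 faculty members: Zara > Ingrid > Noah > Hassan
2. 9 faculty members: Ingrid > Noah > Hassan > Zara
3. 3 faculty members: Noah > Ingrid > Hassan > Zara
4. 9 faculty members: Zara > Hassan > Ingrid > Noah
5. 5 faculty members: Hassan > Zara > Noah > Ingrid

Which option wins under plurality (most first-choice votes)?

Zara

First-place votes: Ingrid 9, Zara 11, Noah 3, Hassan 5.
Zara has the most first-place votes.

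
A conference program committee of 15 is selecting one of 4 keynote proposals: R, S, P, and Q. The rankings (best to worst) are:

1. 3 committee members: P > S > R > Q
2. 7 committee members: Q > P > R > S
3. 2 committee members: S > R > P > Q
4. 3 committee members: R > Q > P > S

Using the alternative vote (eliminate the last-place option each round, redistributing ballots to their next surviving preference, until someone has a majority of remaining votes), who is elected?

Round 1: R 3, S 2, P 3, Q 7. Eliminate S.
Round 2: R 5, P 3, Q 7. Eliminate P.
Round 3: R 8, Q 7. R has a majority.

R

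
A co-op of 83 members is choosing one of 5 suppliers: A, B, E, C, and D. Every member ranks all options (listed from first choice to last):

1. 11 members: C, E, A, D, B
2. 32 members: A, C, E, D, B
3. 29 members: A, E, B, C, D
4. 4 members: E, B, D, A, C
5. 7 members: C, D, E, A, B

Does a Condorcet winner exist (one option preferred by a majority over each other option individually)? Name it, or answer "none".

A vs B: 79–4 for A.
A vs E: 61–22 for A.
A vs C: 65–18 for A.
A vs D: 72–11 for A.
A beats every other option head-to-head.

A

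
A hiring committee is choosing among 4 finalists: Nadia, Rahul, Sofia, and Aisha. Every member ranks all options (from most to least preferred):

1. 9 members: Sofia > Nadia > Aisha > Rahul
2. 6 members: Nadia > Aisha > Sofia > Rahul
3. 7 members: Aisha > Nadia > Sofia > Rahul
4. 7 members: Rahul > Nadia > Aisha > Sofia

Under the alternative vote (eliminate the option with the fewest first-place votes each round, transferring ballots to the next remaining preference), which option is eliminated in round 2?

Round 1: Nadia 6, Rahul 7, Sofia 9, Aisha 7. Eliminate Nadia.
Round 2: Rahul 7, Sofia 9, Aisha 13. Eliminate Rahul.

Rahul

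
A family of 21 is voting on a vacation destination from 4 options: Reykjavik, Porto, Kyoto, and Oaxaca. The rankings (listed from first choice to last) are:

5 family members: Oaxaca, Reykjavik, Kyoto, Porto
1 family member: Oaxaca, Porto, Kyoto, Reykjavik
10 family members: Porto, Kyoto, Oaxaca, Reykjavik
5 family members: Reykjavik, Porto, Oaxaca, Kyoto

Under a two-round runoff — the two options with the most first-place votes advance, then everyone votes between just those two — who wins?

Porto

Round 1 first-place votes: Reykjavik 5, Porto 10, Kyoto 0, Oaxaca 6.
Porto and Oaxaca advance.
Runoff: Porto is preferred to Oaxaca by 15 voters; Oaxaca by 6.
Porto wins the runoff.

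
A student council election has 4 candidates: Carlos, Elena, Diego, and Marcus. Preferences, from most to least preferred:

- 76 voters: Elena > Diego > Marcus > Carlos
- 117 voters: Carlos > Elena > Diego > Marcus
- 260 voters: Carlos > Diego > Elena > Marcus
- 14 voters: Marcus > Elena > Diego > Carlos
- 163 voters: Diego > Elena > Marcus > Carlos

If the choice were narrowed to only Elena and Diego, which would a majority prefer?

Diego

Voters preferring Elena to Diego: 207; preferring Diego to Elena: 423.
Diego wins the head-to-head.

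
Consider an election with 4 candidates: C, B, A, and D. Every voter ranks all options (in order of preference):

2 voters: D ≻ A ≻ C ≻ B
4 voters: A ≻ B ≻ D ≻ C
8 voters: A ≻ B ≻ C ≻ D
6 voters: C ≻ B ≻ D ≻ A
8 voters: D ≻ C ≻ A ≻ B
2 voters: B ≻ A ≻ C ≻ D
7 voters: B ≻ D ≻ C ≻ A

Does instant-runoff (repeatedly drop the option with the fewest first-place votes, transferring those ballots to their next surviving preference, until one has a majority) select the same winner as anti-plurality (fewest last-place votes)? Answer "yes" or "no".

no

Instant-runoff — R1 C 6, B 9, A 12, D 10 (C out); R2 B 15, A 12, D 10 (D out); R3 B 15, A 22 (A winner). Winner: A.
Anti-plurality — last-place votes: C 4, B 10, A 13, D 10. Winner: C.
The two methods disagree.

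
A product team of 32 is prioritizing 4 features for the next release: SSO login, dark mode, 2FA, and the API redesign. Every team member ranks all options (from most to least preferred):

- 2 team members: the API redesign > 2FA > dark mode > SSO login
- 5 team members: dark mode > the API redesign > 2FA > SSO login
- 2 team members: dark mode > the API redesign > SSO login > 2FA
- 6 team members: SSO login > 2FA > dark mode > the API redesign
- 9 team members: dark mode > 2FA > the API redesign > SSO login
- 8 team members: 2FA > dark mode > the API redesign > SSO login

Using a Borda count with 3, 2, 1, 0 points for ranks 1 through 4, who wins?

dark mode

SSO login: 2·0 + 5·0 + 2·1 + 6·3 + 9·0 + 8·0 = 20
dark mode: 2·1 + 5·3 + 2·3 + 6·1 + 9·3 + 8·2 = 72
2FA: 2·2 + 5·1 + 2·0 + 6·2 + 9·2 + 8·3 = 63
the API redesign: 2·3 + 5·2 + 2·2 + 6·0 + 9·1 + 8·1 = 37
dark mode has the highest Borda score (72).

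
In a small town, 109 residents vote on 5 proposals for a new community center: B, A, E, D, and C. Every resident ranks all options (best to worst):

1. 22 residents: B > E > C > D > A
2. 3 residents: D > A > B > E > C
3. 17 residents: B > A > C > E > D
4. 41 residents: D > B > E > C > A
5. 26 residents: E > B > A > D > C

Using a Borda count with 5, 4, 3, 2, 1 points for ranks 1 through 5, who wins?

B

B: 22·5 + 3·3 + 17·5 + 41·4 + 26·4 = 472
A: 22·1 + 3·4 + 17·4 + 41·1 + 26·3 = 221
E: 22·4 + 3·2 + 17·2 + 41·3 + 26·5 = 381
D: 22·2 + 3·5 + 17·1 + 41·5 + 26·2 = 333
C: 22·3 + 3·1 + 17·3 + 41·2 + 26·1 = 228
B has the highest Borda score (472).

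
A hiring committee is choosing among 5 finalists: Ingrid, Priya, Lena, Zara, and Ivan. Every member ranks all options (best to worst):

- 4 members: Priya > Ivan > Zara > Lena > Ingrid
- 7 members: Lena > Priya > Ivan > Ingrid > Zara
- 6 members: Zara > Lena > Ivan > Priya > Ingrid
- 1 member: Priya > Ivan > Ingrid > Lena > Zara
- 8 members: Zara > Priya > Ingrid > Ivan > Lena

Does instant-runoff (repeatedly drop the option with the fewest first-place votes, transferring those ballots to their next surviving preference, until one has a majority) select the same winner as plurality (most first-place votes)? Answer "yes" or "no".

yes

Instant-runoff — R1 Ingrid 0, Priya 5, Lena 7, Zara 14, Ivan 0 (Zara winner). Winner: Zara.
Plurality — first-place votes: Ingrid 0, Priya 5, Lena 7, Zara 14, Ivan 0. Winner: Zara.
The two methods agree.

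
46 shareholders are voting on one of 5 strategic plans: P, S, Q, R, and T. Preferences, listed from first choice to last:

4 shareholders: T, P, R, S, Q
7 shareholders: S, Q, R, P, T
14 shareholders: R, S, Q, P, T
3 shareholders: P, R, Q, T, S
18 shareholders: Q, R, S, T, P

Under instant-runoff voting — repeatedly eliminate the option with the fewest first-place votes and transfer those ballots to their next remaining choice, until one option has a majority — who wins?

Round 1: P 3, S 7, Q 18, R 14, T 4. Eliminate P.
Round 2: S 7, Q 18, R 17, T 4. Eliminate T.
Round 3: S 7, Q 18, R 21. Eliminate S.
Round 4: Q 25, R 21. Q has a majority.

Q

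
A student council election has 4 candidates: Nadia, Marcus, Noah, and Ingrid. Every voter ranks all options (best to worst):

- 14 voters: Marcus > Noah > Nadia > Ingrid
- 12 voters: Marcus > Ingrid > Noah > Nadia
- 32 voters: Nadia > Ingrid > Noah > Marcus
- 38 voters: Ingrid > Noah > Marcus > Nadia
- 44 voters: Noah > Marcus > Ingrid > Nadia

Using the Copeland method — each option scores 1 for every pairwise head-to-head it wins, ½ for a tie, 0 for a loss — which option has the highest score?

Nadia: loses to Marcus, Noah, and Ingrid → score 0.
Marcus: beats Nadia; ties Ingrid; loses to Noah → score 1.5.
Noah: beats Nadia and Marcus; loses to Ingrid → score 2.
Ingrid: beats Nadia and Noah; ties Marcus → score 2.5.
Ingrid has the best pairwise record.

Ingrid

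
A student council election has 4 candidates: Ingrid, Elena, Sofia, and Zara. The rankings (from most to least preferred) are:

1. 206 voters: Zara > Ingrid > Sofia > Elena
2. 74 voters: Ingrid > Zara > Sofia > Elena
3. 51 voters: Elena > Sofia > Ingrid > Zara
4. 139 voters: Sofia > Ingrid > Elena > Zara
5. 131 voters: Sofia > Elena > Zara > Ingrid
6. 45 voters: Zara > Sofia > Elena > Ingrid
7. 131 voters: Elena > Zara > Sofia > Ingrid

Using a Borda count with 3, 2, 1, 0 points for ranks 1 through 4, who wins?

Sofia

Ingrid: 206·2 + 74·3 + 51·1 + 139·2 + 131·0 + 45·0 + 131·0 = 963
Elena: 206·0 + 74·0 + 51·3 + 139·1 + 131·2 + 45·1 + 131·3 = 992
Sofia: 206·1 + 74·1 + 51·2 + 139·3 + 131·3 + 45·2 + 131·1 = 1413
Zara: 206·3 + 74·2 + 51·0 + 139·0 + 131·1 + 45·3 + 131·2 = 1294
Sofia has the highest Borda score (1413).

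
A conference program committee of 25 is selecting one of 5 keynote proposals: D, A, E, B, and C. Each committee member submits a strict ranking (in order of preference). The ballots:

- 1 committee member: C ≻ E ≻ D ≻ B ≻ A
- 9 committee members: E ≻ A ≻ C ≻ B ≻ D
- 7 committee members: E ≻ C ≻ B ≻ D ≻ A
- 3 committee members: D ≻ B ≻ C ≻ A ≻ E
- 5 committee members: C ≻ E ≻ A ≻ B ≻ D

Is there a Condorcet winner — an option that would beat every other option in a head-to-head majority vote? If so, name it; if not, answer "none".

E vs D: 22–3 for E.
E vs A: 22–3 for E.
E vs B: 22–3 for E.
E vs C: 16–9 for E.
E beats every other option head-to-head.

E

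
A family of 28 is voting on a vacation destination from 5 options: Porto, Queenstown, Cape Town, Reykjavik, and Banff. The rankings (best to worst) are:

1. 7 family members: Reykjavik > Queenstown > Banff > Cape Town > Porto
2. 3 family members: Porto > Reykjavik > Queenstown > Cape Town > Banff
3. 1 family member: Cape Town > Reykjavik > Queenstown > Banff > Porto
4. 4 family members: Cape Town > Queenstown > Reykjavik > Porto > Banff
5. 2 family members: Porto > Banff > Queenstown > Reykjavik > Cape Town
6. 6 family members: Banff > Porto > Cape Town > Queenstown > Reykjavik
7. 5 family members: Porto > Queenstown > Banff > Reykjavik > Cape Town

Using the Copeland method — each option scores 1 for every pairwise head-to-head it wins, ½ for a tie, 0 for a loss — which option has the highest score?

Porto: beats Queenstown, Cape Town, and Reykjavik; ties Banff → score 3.5.
Queenstown: beats Cape Town, Reykjavik, and Banff; loses to Porto → score 3.
Cape Town: loses to Porto, Queenstown, Reykjavik, and Banff → score 0.
Reykjavik: beats Cape Town and Banff; loses to Porto and Queenstown → score 2.
Banff: beats Cape Town; ties Porto; loses to Queenstown and Reykjavik → score 1.5.
Porto has the best pairwise record.

Porto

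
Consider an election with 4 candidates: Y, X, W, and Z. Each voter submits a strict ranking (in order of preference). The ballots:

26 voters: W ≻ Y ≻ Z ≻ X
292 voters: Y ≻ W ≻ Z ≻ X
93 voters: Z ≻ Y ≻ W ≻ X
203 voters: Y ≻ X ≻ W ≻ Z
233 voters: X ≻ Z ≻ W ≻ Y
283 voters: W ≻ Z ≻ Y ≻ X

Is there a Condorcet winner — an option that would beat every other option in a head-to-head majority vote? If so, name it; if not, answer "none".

none

Checking pairwise contests:
Z beats Y 609–521.
Y beats X 897–233.
Y beats W 588–542.
W beats Z 804–326.
Every option loses at least one head-to-head, so there is no Condorcet winner.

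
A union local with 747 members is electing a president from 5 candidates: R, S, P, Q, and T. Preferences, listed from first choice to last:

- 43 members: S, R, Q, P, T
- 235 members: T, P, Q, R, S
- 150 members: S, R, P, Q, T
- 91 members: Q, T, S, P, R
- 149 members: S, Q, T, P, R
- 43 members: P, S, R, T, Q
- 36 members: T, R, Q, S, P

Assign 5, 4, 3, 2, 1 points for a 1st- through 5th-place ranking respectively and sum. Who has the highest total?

R: 43·4 + 235·2 + 150·4 + 91·1 + 149·1 + 43·3 + 36·4 = 1755
S: 43·5 + 235·1 + 150·5 + 91·3 + 149·5 + 43·4 + 36·2 = 2462
P: 43·2 + 235·4 + 150·3 + 91·2 + 149·2 + 43·5 + 36·1 = 2207
Q: 43·3 + 235·3 + 150·2 + 91·5 + 149·4 + 43·1 + 36·3 = 2336
T: 43·1 + 235·5 + 150·1 + 91·4 + 149·3 + 43·2 + 36·5 = 2445
S has the highest Borda score (2462).

S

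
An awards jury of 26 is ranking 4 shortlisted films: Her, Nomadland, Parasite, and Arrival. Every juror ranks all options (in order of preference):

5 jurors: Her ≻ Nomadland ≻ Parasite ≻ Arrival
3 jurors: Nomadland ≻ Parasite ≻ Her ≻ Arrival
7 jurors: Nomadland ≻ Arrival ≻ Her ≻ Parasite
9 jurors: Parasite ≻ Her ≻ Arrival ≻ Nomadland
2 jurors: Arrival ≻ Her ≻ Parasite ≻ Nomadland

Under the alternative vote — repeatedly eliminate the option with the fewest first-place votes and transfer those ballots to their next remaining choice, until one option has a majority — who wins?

Round 1: Her 5, Nomadland 10, Parasite 9, Arrival 2. Eliminate Arrival.
Round 2: Her 7, Nomadland 10, Parasite 9. Eliminate Her.
Round 3: Nomadland 15, Parasite 11. Nomadland has a majority.

Nomadland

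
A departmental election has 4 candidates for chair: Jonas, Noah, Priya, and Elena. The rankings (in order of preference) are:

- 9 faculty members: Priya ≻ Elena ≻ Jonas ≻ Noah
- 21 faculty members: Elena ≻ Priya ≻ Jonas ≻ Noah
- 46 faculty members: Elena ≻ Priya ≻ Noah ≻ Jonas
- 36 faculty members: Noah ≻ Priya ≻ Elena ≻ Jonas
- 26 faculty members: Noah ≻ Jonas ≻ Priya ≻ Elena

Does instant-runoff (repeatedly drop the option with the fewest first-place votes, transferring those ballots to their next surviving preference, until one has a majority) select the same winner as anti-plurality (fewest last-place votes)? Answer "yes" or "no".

Instant-runoff — R1 Jonas 0, Noah 62, Priya 9, Elena 67 (Jonas out); R2 Noah 62, Priya 9, Elena 67 (Priya out); R3 Noah 62, Elena 76 (Elena winner). Winner: Elena.
Anti-plurality — last-place votes: Jonas 82, Noah 30, Priya 0, Elena 26. Winner: Priya.
The two methods disagree.

no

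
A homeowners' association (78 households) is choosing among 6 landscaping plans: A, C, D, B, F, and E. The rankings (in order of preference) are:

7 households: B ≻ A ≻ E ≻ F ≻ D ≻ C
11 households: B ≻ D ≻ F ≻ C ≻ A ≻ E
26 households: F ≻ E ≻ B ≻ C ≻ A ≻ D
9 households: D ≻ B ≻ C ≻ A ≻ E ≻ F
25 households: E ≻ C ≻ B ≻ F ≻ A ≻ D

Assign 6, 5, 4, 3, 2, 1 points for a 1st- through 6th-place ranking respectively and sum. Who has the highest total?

A: 7·5 + 11·2 + 26·2 + 9·3 + 25·2 = 186
C: 7·1 + 11·3 + 26·3 + 9·4 + 25·5 = 279
D: 7·2 + 11·5 + 26·1 + 9·6 + 25·1 = 174
B: 7·6 + 11·6 + 26·4 + 9·5 + 25·4 = 357
F: 7·3 + 11·4 + 26·6 + 9·1 + 25·3 = 305
E: 7·4 + 11·1 + 26·5 + 9·2 + 25·6 = 337
B has the highest Borda score (357).

B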